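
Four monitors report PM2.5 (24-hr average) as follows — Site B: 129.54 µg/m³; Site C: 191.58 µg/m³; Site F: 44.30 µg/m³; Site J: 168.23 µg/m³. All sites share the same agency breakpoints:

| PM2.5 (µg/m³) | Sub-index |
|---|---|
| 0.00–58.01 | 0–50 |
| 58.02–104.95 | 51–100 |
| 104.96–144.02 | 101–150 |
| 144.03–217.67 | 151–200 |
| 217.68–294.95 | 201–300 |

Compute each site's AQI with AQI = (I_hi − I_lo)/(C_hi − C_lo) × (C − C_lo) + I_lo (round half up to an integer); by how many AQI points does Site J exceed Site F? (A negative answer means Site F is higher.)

Site B: row 104.96–144.02 (AQI 101–150). (150−101)·(129.54−104.96)/(144.02−104.96) + 101 = 49·24.58/39.06 + 101 ≈ 131.84 → 132.
Site C: row 144.03–217.67 (AQI 151–200). (200−151)·(191.58−144.03)/(217.67−144.03) + 151 = 49·47.55/73.64 + 151 ≈ 182.64 → 183.
Site F: 44.30 lies in 0.00–58.01, so I_lo=0, I_hi=50, C_lo=0.00, C_hi=58.01.
(50−0)/(58.01−0.00) × (44.30−0.00) + 0 = 50/58.01 × 44.30 + 0 ≈ 38.18 → 38.
Site J: 168.23 ∈ [144.03, 217.67] ↔ index [151, 200].
151 + (168.23−144.03)·(200−151)/(217.67−144.03) = 151 + 24.20·49/73.64 ≈ 167.10, so AQI = 167.
AQIs: Site B=132, Site C=183, Site F=38, Site J=167. Site J (167) − Site F (38) = 129.

129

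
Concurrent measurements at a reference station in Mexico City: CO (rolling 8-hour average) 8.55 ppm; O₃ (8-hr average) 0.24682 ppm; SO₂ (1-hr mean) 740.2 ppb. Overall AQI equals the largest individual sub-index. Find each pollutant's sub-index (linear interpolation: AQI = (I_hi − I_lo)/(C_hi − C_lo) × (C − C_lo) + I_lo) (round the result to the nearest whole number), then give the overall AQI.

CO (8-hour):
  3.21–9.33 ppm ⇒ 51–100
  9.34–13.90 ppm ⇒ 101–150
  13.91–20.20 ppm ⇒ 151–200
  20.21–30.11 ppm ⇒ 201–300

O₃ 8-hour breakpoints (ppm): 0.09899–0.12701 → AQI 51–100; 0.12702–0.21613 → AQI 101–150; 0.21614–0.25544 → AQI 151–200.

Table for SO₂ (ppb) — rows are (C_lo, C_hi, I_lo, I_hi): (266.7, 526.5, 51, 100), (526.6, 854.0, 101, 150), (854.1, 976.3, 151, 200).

CO: row 3.21–9.33 (AQI 51–100). (100−51)·(8.55−3.21)/(9.33−3.21) + 51 = 49·5.34/6.12 + 51 ≈ 93.75 → 94.
O₃: 0.24682 lies in 0.21614–0.25544, so I_lo=151, I_hi=200, C_lo=0.21614, C_hi=0.25544.
(200−151)/(0.25544−0.21614) × (0.24682−0.21614) + 151 = 49/0.03930 × 0.03068 + 151 ≈ 189.25 → 189.
SO₂: 740.2 lies in 526.6–854.0, so I_lo=101, I_hi=150, C_lo=526.6, C_hi=854.0.
(150−101)/(854.0−526.6) × (740.2−526.6) + 101 = 49/327.4 × 213.6 + 101 ≈ 132.97 → 133.
Sub-indices: CO→94, O₃→189, SO₂→133. Overall AQI = max = 189; dominant pollutant is O₃.
AQI 189: Unhealthy.

189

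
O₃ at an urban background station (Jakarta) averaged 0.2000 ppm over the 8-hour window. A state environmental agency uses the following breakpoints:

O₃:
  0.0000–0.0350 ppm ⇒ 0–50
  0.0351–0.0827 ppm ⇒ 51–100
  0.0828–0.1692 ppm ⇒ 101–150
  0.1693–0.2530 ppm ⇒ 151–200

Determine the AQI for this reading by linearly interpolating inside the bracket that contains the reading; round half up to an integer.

169

O₃: 0.2000 ∈ [0.1693, 0.2530] ↔ index [151, 200].
151 + (0.2000−0.1693)·(200−151)/(0.2530−0.1693) = 151 + 0.0307·49/0.0837 ≈ 168.97, so AQI = 169.
AQI 169 falls in the Unhealthy category.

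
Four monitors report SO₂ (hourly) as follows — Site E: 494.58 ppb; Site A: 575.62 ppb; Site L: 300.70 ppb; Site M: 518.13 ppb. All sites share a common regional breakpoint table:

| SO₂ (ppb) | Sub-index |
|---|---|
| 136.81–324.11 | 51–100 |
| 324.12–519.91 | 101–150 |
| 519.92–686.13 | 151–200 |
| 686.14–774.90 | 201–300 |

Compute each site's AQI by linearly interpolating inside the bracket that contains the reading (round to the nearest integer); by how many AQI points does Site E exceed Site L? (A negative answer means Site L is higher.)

Site E 494.58: bracket 324.12–519.91 → index 101–150; slope 49/195.79, offset 170.46.
AQI = 101 + 49/195.79·170.46 ≈ 143.66 ⇒ 144.
Site A: 575.62 lies in 519.92–686.13, so I_lo=151, I_hi=200, C_lo=519.92, C_hi=686.13.
(200−151)/(686.13−519.92) × (575.62−519.92) + 151 = 49/166.21 × 55.70 + 151 ≈ 167.42 → 167.
Site L 300.70: bracket 136.81–324.11 → index 51–100; slope 49/187.30, offset 163.89.
AQI = 51 + 49/187.30·163.89 ≈ 93.88 ⇒ 94.
Site M: row 324.12–519.91 (AQI 101–150). (150−101)·(518.13−324.12)/(519.91−324.12) + 101 = 49·194.01/195.79 + 101 ≈ 149.55 → 150.
AQIs: Site E=144, Site A=167, Site L=94, Site M=150. Site E (144) − Site L (94) = 50.

50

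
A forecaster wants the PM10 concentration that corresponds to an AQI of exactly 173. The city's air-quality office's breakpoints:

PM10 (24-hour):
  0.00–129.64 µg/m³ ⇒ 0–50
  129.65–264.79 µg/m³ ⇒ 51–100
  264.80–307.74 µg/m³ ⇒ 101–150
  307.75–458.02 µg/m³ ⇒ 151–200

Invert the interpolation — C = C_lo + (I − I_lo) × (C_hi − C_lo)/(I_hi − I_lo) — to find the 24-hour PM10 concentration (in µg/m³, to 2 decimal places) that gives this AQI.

AQI 173 lies in the 151–200 band, which corresponds to 307.75–458.02 µg/m³.
C = 307.75 + (173−151)×(458.02−307.75)/(200−151) = 307.75 + 22×150.27/49 ≈ 375.2182 µg/m³ → 375.22 µg/m³ to 2 dp.

375.22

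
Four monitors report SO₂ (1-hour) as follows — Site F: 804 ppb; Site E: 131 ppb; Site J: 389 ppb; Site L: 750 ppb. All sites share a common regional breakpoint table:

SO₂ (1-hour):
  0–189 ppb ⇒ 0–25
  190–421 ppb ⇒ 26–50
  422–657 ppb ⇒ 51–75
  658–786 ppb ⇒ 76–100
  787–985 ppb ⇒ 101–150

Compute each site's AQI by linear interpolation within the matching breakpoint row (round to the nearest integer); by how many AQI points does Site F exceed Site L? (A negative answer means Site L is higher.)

Site F: 804 lies in 787–985, so I_lo=101, I_hi=150, C_lo=787, C_hi=985.
(150−101)/(985−787) × (804−787) + 101 = 49/198 × 17 + 101 ≈ 105.21 → 105.
Site E: 131 lies in 0–189, so I_lo=0, I_hi=25, C_lo=0, C_hi=189.
(25−0)/(189−0) × (131−0) + 0 = 25/189 × 131 + 0 ≈ 17.33 → 17.
Site J: row 190–421 (AQI 26–50). (50−26)·(389−190)/(421−190) + 26 = 24·199/231 + 26 ≈ 46.68 → 47.
Site L: 750 lies in 658–786, so I_lo=76, I_hi=100, C_lo=658, C_hi=786.
(100−76)/(786−658) × (750−658) + 76 = 24/128 × 92 + 76 ≈ 93.25 → 93.
AQIs: Site F=105, Site E=17, Site J=47, Site L=93. Site F (105) − Site L (93) = 12.

12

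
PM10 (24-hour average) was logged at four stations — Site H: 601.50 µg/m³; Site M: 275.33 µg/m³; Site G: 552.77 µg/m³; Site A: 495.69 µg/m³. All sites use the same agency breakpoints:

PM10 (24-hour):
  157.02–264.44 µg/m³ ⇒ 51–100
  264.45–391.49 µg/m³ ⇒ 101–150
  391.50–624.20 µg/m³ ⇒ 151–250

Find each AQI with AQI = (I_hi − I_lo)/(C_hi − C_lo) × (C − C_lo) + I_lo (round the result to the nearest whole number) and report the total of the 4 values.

760

Site H: row 391.50–624.20 (AQI 151–250). (250−151)·(601.50−391.50)/(624.20−391.50) + 151 = 99·210.00/232.70 + 151 ≈ 240.34 → 240.
Site M 275.33: bracket 264.45–391.49 → index 101–150; slope 49/127.04, offset 10.88.
AQI = 101 + 49/127.04·10.88 ≈ 105.20 ⇒ 105.
Site G: row 391.50–624.20 (AQI 151–250). (250−151)·(552.77−391.50)/(624.20−391.50) + 151 = 99·161.27/232.70 + 151 ≈ 219.61 → 220.
Site A: 495.69 ∈ [391.50, 624.20] ↔ index [151, 250].
151 + (495.69−391.50)·(250−151)/(624.20−391.50) = 151 + 104.19·99/232.70 ≈ 195.33, so AQI = 195.
AQIs: Site H=240, Site M=105, Site G=220, Site A=195. Sum = 240 + 105 + 220 + 195 = 760.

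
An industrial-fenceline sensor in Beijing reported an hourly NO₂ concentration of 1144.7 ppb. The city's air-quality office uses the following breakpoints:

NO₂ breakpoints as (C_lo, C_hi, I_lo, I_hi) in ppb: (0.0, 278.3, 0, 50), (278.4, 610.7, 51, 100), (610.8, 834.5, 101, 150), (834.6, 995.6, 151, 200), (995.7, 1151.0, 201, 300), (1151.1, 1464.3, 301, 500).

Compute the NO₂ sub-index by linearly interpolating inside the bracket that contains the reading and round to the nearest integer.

NO₂: 1144.7 lies in 995.7–1151.0, so I_lo=201, I_hi=300, C_lo=995.7, C_hi=1151.0.
(300−201)/(1151.0−995.7) × (1144.7−995.7) + 201 = 99/155.3 × 149.0 + 201 ≈ 295.98 → 296.
AQI 296 falls in the Very Unhealthy category.

296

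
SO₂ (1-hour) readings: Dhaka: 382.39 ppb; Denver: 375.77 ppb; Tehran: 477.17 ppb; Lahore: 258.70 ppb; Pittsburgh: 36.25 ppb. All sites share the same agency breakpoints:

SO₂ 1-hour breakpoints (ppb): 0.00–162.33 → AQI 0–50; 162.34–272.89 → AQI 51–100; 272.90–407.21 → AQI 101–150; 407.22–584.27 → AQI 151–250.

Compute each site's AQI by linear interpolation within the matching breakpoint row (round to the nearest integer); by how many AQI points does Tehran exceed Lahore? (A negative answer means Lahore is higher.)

Dhaka: 382.39 ∈ [272.90, 407.21] ↔ index [101, 150].
101 + (382.39−272.90)·(150−101)/(407.21−272.90) = 101 + 109.49·49/134.31 ≈ 140.94, so AQI = 141.
Denver: 375.77 ∈ [272.90, 407.21] ↔ index [101, 150].
101 + (375.77−272.90)·(150−101)/(407.21−272.90) = 101 + 102.87·49/134.31 ≈ 138.53, so AQI = 139.
Tehran 477.17: bracket 407.22–584.27 → index 151–250; slope 99/177.05, offset 69.95.
AQI = 151 + 99/177.05·69.95 ≈ 190.11 ⇒ 190.
Lahore: 258.70 lies in 162.34–272.89, so I_lo=51, I_hi=100, C_lo=162.34, C_hi=272.89.
(100−51)/(272.89−162.34) × (258.70−162.34) + 51 = 49/110.55 × 96.36 + 51 ≈ 93.71 → 94.
Pittsburgh: 36.25 lies in 0.00–162.33, so I_lo=0, I_hi=50, C_lo=0.00, C_hi=162.33.
(50−0)/(162.33−0.00) × (36.25−0.00) + 0 = 50/162.33 × 36.25 + 0 ≈ 11.17 → 11.
AQIs: Dhaka=141, Denver=139, Tehran=190, Lahore=94, Pittsburgh=11. Tehran (190) − Lahore (94) = 96.

96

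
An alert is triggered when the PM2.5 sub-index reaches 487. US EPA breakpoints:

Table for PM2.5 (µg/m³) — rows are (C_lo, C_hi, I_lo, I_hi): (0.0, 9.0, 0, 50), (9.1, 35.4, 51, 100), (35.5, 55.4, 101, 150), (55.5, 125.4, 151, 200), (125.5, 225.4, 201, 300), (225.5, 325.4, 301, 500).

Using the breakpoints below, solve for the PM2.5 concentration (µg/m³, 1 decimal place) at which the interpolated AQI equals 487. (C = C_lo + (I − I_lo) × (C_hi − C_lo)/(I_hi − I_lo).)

318.9

AQI 487 lies in the 301–500 band, which corresponds to 225.5–325.4 µg/m³.
C = 225.5 + (487−301)×(325.4−225.5)/(500−301) = 225.5 + 186×99.9/199 ≈ 318.874 µg/m³ → 318.9 µg/m³ to 1 dp.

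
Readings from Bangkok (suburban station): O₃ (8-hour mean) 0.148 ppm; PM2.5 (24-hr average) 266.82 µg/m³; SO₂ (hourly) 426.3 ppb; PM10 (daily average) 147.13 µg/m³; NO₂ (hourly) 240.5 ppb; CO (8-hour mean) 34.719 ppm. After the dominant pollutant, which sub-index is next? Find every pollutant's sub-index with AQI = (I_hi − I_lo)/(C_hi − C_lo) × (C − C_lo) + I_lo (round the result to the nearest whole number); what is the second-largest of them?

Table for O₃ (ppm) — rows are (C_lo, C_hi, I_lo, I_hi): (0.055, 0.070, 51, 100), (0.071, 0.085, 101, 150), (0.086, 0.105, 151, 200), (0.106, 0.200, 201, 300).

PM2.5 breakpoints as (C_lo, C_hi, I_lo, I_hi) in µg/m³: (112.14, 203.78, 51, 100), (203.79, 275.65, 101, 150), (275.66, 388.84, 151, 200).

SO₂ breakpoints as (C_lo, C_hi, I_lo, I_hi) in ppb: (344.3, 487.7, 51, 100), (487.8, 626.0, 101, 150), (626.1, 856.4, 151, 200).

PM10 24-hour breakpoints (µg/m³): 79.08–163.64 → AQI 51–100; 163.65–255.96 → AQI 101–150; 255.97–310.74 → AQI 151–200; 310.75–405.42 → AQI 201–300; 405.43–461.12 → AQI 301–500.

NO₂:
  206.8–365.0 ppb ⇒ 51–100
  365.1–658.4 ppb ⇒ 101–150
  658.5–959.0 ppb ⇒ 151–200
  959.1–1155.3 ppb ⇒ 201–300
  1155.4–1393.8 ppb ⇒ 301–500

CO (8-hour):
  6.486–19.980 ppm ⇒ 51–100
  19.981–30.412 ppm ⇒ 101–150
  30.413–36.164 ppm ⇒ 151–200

O₃: 0.148 ∈ [0.106, 0.200] ↔ index [201, 300].
201 + (0.148−0.106)·(300−201)/(0.200−0.106) = 201 + 0.042·99/0.094 ≈ 245.23, so AQI = 245.
PM2.5: 266.82 lies in 203.79–275.65, so I_lo=101, I_hi=150, C_lo=203.79, C_hi=275.65.
(150−101)/(275.65−203.79) × (266.82−203.79) + 101 = 49/71.86 × 63.03 + 101 ≈ 143.98 → 144.
SO₂: 426.3 lies in 344.3–487.7, so I_lo=51, I_hi=100, C_lo=344.3, C_hi=487.7.
(100−51)/(487.7−344.3) × (426.3−344.3) + 51 = 49/143.4 × 82.0 + 51 ≈ 79.02 → 79.
PM10: 147.13 ∈ [79.08, 163.64] ↔ index [51, 100].
51 + (147.13−79.08)·(100−51)/(163.64−79.08) = 51 + 68.05·49/84.56 ≈ 90.43, so AQI = 90.
NO₂: row 206.8–365.0 (AQI 51–100). (100−51)·(240.5−206.8)/(365.0−206.8) + 51 = 49·33.7/158.2 + 51 ≈ 61.44 → 61.
CO: 34.719 lies in 30.413–36.164, so I_lo=151, I_hi=200, C_lo=30.413, C_hi=36.164.
(200−151)/(36.164−30.413) × (34.719−30.413) + 151 = 49/5.751 × 4.306 + 151 ≈ 187.69 → 188.
Sub-indices: O₃→245, PM2.5→144, SO₂→79, PM10→90, NO₂→61, CO→188. Ranked high→low: 245, 188, 144, 90, 79, 61. Second-highest sub-index = 188.

188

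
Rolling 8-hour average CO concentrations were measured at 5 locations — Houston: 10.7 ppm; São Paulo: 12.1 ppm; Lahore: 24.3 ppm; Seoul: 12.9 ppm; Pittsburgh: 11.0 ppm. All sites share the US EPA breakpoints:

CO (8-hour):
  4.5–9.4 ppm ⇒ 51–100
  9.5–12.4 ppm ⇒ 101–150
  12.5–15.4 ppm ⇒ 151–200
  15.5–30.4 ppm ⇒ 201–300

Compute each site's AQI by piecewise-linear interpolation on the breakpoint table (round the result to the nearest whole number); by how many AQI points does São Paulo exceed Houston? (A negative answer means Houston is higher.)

Houston: 10.7 ∈ [9.5, 12.4] ↔ index [101, 150].
101 + (10.7−9.5)·(150−101)/(12.4−9.5) = 101 + 1.2·49/2.9 ≈ 121.28, so AQI = 121.
São Paulo: 12.1 ∈ [9.5, 12.4] ↔ index [101, 150].
101 + (12.1−9.5)·(150−101)/(12.4−9.5) = 101 + 2.6·49/2.9 ≈ 144.93, so AQI = 145.
Lahore 24.3: bracket 15.5–30.4 → index 201–300; slope 99/14.9, offset 8.8.
AQI = 201 + 99/14.9·8.8 ≈ 259.47 ⇒ 259.
Seoul: 12.9 lies in 12.5–15.4, so I_lo=151, I_hi=200, C_lo=12.5, C_hi=15.4.
(200−151)/(15.4−12.5) × (12.9−12.5) + 151 = 49/2.9 × 0.4 + 151 ≈ 157.76 → 158.
Pittsburgh: row 9.5–12.4 (AQI 101–150). (150−101)·(11.0−9.5)/(12.4−9.5) + 101 = 49·1.5/2.9 + 101 ≈ 126.34 → 126.
AQIs: Houston=121, São Paulo=145, Lahore=259, Seoul=158, Pittsburgh=126. São Paulo (145) − Houston (121) = 24.

24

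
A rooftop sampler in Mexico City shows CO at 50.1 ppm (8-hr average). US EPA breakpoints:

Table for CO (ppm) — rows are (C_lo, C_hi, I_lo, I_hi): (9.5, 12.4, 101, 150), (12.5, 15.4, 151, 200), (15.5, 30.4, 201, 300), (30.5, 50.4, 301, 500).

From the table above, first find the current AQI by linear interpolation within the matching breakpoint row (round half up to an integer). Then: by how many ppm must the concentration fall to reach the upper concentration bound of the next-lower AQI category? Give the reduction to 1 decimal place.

19.7

CO 50.1: bracket 30.5–50.4 → index 301–500; slope 199/19.9, offset 19.6.
AQI = 301 + 199/19.9·19.6 ≈ 497.00 ⇒ 497.
Current AQI 497 is in the Hazardous range (301–500). The next-lower category tops out at AQI 300, whose upper concentration bound is 30.4 ppm.
Reduction needed = 50.1 − 30.4 = 19.7 ppm.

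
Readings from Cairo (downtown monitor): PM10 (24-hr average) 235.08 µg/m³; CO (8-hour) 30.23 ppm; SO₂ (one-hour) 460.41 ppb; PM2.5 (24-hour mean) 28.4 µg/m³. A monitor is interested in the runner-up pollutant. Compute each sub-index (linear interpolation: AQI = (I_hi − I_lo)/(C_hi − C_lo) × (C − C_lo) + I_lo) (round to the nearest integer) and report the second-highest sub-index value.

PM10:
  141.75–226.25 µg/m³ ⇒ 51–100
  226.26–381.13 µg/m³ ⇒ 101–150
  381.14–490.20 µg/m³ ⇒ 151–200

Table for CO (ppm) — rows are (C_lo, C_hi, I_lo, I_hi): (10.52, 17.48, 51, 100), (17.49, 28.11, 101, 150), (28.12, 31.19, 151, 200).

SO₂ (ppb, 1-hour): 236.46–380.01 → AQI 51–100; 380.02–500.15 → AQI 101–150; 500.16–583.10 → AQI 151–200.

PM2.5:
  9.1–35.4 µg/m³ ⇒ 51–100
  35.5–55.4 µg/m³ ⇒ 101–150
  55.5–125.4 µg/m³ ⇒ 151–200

134

PM10 235.08: bracket 226.26–381.13 → index 101–150; slope 49/154.87, offset 8.82.
AQI = 101 + 49/154.87·8.82 ≈ 103.79 ⇒ 104.
CO 30.23: bracket 28.12–31.19 → index 151–200; slope 49/3.07, offset 2.11.
AQI = 151 + 49/3.07·2.11 ≈ 184.68 ⇒ 185.
SO₂: row 380.02–500.15 (AQI 101–150). (150−101)·(460.41−380.02)/(500.15−380.02) + 101 = 49·80.39/120.13 + 101 ≈ 133.79 → 134.
PM2.5: 28.4 ∈ [9.1, 35.4] ↔ index [51, 100].
51 + (28.4−9.1)·(100−51)/(35.4−9.1) = 51 + 19.3·49/26.3 ≈ 86.96, so AQI = 87.
Sub-indices: PM10→104, CO→185, SO₂→134, PM2.5→87. Ranked high→low: 185, 134, 104, 87. Second-highest sub-index = 134.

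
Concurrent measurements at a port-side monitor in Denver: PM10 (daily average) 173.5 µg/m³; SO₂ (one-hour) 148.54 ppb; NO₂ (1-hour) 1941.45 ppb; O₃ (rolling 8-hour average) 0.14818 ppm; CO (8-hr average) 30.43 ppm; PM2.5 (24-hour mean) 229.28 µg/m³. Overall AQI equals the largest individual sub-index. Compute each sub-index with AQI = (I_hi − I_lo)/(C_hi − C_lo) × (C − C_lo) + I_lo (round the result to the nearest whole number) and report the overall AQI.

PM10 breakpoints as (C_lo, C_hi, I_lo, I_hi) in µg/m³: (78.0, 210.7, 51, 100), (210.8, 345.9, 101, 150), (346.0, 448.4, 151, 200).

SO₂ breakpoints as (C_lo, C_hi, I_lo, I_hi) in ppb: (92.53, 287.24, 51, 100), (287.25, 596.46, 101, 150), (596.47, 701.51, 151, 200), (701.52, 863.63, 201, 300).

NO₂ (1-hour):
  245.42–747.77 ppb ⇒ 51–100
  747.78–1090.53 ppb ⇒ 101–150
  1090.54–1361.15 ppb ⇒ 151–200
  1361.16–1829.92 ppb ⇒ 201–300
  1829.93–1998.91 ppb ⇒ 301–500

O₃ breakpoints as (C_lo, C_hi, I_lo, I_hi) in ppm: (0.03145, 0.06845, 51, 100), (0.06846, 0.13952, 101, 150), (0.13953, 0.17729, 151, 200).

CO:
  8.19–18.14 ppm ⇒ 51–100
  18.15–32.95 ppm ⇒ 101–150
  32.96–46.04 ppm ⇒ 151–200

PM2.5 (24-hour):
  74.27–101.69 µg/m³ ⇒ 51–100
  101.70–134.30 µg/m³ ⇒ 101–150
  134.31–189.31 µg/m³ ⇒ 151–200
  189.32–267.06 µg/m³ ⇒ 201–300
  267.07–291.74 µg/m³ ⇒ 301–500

PM10: 173.5 ∈ [78.0, 210.7] ↔ index [51, 100].
51 + (173.5−78.0)·(100−51)/(210.7−78.0) = 51 + 95.5·49/132.7 ≈ 86.26, so AQI = 86.
SO₂ 148.54: bracket 92.53–287.24 → index 51–100; slope 49/194.71, offset 56.01.
AQI = 51 + 49/194.71·56.01 ≈ 65.10 ⇒ 65.
NO₂: row 1829.93–1998.91 (AQI 301–500). (500−301)·(1941.45−1829.93)/(1998.91−1829.93) + 301 = 199·111.52/168.98 + 301 ≈ 432.33 → 432.
O₃: 0.14818 lies in 0.13953–0.17729, so I_lo=151, I_hi=200, C_lo=0.13953, C_hi=0.17729.
(200−151)/(0.17729−0.13953) × (0.14818−0.13953) + 151 = 49/0.03776 × 0.00865 + 151 ≈ 162.22 → 162.
CO 30.43: bracket 18.15–32.95 → index 101–150; slope 49/14.80, offset 12.28.
AQI = 101 + 49/14.80·12.28 ≈ 141.66 ⇒ 142.
PM2.5: 229.28 ∈ [189.32, 267.06] ↔ index [201, 300].
201 + (229.28−189.32)·(300−201)/(267.06−189.32) = 201 + 39.96·99/77.74 ≈ 251.89, so AQI = 252.
Sub-indices: PM10→86, SO₂→65, NO₂→432, O₃→162, CO→142, PM2.5→252. Overall AQI = max = 432; dominant pollutant is NO₂.

432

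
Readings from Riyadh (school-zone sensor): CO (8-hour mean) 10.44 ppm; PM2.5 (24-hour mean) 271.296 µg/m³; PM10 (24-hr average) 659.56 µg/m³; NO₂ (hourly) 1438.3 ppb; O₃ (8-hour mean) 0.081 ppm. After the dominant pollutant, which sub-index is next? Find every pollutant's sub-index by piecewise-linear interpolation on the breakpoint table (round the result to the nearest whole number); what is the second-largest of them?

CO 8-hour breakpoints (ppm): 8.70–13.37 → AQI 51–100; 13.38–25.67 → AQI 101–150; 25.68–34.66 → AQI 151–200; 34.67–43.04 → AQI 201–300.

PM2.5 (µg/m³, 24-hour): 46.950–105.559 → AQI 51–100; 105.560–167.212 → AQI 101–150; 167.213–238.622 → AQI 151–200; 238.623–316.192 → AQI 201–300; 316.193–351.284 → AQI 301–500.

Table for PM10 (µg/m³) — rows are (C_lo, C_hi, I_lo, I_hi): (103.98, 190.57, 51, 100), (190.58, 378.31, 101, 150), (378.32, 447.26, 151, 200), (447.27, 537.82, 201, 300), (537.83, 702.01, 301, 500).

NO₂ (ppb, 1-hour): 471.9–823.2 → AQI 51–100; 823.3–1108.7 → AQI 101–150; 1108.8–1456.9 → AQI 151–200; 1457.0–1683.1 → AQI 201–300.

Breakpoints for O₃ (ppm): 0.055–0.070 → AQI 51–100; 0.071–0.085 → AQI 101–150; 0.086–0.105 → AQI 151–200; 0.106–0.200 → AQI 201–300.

CO: row 8.70–13.37 (AQI 51–100). (100−51)·(10.44−8.70)/(13.37−8.70) + 51 = 49·1.74/4.67 + 51 ≈ 69.26 → 69.
PM2.5: row 238.623–316.192 (AQI 201–300). (300−201)·(271.296−238.623)/(316.192−238.623) + 201 = 99·32.673/77.569 + 201 ≈ 242.70 → 243.
PM10: 659.56 ∈ [537.83, 702.01] ↔ index [301, 500].
301 + (659.56−537.83)·(500−301)/(702.01−537.83) = 301 + 121.73·199/164.18 ≈ 448.55, so AQI = 449.
NO₂: 1438.3 ∈ [1108.8, 1456.9] ↔ index [151, 200].
151 + (1438.3−1108.8)·(200−151)/(1456.9−1108.8) = 151 + 329.5·49/348.1 ≈ 197.38, so AQI = 197.
O₃: 0.081 ∈ [0.071, 0.085] ↔ index [101, 150].
101 + (0.081−0.071)·(150−101)/(0.085−0.071) = 101 + 0.010·49/0.014 ≈ 136.00, so AQI = 136.
Sub-indices: CO→69, PM2.5→243, PM10→449, NO₂→197, O₃→136. Ranked high→low: 449, 243, 197, 136, 69. Second-highest sub-index = 243.

243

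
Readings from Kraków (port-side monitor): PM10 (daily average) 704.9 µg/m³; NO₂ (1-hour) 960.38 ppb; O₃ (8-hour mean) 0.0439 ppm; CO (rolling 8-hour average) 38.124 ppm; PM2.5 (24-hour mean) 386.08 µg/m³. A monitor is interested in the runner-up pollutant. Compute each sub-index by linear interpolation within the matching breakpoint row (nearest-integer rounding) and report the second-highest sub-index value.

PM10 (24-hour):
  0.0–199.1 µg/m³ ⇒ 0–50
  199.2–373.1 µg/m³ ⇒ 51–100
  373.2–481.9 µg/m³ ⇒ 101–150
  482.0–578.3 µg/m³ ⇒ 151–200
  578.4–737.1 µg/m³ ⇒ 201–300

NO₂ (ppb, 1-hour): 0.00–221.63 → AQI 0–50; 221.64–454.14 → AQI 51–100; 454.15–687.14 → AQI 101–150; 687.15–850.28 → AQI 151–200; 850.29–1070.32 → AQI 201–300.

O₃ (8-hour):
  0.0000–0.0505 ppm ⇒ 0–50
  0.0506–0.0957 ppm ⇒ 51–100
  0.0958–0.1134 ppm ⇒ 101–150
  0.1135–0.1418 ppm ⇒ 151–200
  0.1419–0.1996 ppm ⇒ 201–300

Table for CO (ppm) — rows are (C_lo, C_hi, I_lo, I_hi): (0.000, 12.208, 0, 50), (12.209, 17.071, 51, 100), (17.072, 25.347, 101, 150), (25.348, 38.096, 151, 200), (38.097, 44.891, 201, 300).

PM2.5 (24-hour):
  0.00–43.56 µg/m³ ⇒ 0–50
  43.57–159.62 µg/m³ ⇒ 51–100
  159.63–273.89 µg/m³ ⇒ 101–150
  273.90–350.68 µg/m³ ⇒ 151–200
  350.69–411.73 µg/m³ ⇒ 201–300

258

PM10: row 578.4–737.1 (AQI 201–300). (300−201)·(704.9−578.4)/(737.1−578.4) + 201 = 99·126.5/158.7 + 201 ≈ 279.91 → 280.
NO₂: 960.38 ∈ [850.29, 1070.32] ↔ index [201, 300].
201 + (960.38−850.29)·(300−201)/(1070.32−850.29) = 201 + 110.09·99/220.03 ≈ 250.53, so AQI = 251.
O₃: 0.0439 lies in 0.0000–0.0505, so I_lo=0, I_hi=50, C_lo=0.0000, C_hi=0.0505.
(50−0)/(0.0505−0.0000) × (0.0439−0.0000) + 0 = 50/0.0505 × 0.0439 + 0 ≈ 43.47 → 43.
CO: 38.124 lies in 38.097–44.891, so I_lo=201, I_hi=300, C_lo=38.097, C_hi=44.891.
(300−201)/(44.891−38.097) × (38.124−38.097) + 201 = 99/6.794 × 0.027 + 201 ≈ 201.39 → 201.
PM2.5 386.08: bracket 350.69–411.73 → index 201–300; slope 99/61.04, offset 35.39.
AQI = 201 + 99/61.04·35.39 ≈ 258.40 ⇒ 258.
Sub-indices: PM10→280, NO₂→251, O₃→43, CO→201, PM2.5→258. Ranked high→low: 280, 258, 251, 201, 43. Second-highest sub-index = 258.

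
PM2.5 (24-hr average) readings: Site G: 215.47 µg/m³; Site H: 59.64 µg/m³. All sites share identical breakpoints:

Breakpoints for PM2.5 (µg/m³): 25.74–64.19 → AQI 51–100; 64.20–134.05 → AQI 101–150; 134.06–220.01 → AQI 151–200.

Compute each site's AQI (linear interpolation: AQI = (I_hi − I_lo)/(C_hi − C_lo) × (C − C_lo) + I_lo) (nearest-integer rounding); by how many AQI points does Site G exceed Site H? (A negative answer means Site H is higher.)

Site G: row 134.06–220.01 (AQI 151–200). (200−151)·(215.47−134.06)/(220.01−134.06) + 151 = 49·81.41/85.95 + 151 ≈ 197.41 → 197.
Site H 59.64: bracket 25.74–64.19 → index 51–100; slope 49/38.45, offset 33.90.
AQI = 51 + 49/38.45·33.90 ≈ 94.20 ⇒ 94.
AQIs: Site G=197, Site H=94. Site G (197) − Site H (94) = 103.

103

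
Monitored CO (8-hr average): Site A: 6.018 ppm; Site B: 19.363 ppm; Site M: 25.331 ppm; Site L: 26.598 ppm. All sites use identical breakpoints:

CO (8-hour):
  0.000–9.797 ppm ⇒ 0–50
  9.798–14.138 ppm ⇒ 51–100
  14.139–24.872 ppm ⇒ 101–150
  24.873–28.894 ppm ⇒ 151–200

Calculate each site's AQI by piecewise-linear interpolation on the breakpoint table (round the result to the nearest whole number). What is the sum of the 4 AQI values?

485

Site A: 6.018 ∈ [0.000, 9.797] ↔ index [0, 50].
0 + (6.018−0.000)·(50−0)/(9.797−0.000) = 0 + 6.018·50/9.797 ≈ 30.71, so AQI = 31.
Site B: row 14.139–24.872 (AQI 101–150). (150−101)·(19.363−14.139)/(24.872−14.139) + 101 = 49·5.224/10.733 + 101 ≈ 124.85 → 125.
Site M: row 24.873–28.894 (AQI 151–200). (200−151)·(25.331−24.873)/(28.894−24.873) + 151 = 49·0.458/4.021 + 151 ≈ 156.58 → 157.
Site L: 26.598 lies in 24.873–28.894, so I_lo=151, I_hi=200, C_lo=24.873, C_hi=28.894.
(200−151)/(28.894−24.873) × (26.598−24.873) + 151 = 49/4.021 × 1.725 + 151 ≈ 172.02 → 172.
AQIs: Site A=31, Site B=125, Site M=157, Site L=172. Sum = 31 + 125 + 157 + 172 = 485.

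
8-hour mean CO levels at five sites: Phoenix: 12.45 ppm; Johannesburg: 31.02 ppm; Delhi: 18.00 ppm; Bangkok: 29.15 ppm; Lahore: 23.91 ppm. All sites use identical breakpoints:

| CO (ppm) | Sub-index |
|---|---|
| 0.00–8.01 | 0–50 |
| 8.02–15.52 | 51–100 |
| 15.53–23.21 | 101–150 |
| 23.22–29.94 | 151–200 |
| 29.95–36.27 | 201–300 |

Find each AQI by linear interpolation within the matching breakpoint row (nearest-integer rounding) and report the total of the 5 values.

Phoenix: row 8.02–15.52 (AQI 51–100). (100−51)·(12.45−8.02)/(15.52−8.02) + 51 = 49·4.43/7.50 + 51 ≈ 79.94 → 80.
Johannesburg: 31.02 ∈ [29.95, 36.27] ↔ index [201, 300].
201 + (31.02−29.95)·(300−201)/(36.27−29.95) = 201 + 1.07·99/6.32 ≈ 217.76, so AQI = 218.
Delhi 18.00: bracket 15.53–23.21 → index 101–150; slope 49/7.68, offset 2.47.
AQI = 101 + 49/7.68·2.47 ≈ 116.76 ⇒ 117.
Bangkok 29.15: bracket 23.22–29.94 → index 151–200; slope 49/6.72, offset 5.93.
AQI = 151 + 49/6.72·5.93 ≈ 194.24 ⇒ 194.
Lahore: 23.91 lies in 23.22–29.94, so I_lo=151, I_hi=200, C_lo=23.22, C_hi=29.94.
(200−151)/(29.94−23.22) × (23.91−23.22) + 151 = 49/6.72 × 0.69 + 151 ≈ 156.03 → 156.
AQIs: Phoenix=80, Johannesburg=218, Delhi=117, Bangkok=194, Lahore=156. Sum = 80 + 218 + 117 + 194 + 156 = 765.

765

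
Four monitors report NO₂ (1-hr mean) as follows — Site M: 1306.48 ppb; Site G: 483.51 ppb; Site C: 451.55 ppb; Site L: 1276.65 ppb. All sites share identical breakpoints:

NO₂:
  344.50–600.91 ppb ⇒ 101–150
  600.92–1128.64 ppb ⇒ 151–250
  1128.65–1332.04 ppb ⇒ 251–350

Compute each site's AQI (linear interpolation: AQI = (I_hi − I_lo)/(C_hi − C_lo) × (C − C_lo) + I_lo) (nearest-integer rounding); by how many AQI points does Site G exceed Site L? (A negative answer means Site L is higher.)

-195

Site M: 1306.48 ∈ [1128.65, 1332.04] ↔ index [251, 350].
251 + (1306.48−1128.65)·(350−251)/(1332.04−1128.65) = 251 + 177.83·99/203.39 ≈ 337.56, so AQI = 338.
Site G 483.51: bracket 344.50–600.91 → index 101–150; slope 49/256.41, offset 139.01.
AQI = 101 + 49/256.41·139.01 ≈ 127.56 ⇒ 128.
Site C: 451.55 ∈ [344.50, 600.91] ↔ index [101, 150].
101 + (451.55−344.50)·(150−101)/(600.91−344.50) = 101 + 107.05·49/256.41 ≈ 121.46, so AQI = 121.
Site L: 1276.65 lies in 1128.65–1332.04, so I_lo=251, I_hi=350, C_lo=1128.65, C_hi=1332.04.
(350−251)/(1332.04−1128.65) × (1276.65−1128.65) + 251 = 99/203.39 × 148.00 + 251 ≈ 323.04 → 323.
AQIs: Site M=338, Site G=128, Site C=121, Site L=323. Site G (128) − Site L (323) = -195.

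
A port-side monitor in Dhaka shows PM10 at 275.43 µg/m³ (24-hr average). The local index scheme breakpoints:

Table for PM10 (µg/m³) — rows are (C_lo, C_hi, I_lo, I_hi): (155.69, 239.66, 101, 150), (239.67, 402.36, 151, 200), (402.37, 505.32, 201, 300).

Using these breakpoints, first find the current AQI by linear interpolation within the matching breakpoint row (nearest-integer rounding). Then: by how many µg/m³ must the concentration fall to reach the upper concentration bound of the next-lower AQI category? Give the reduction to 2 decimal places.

PM10: 275.43 ∈ [239.67, 402.36] ↔ index [151, 200].
151 + (275.43−239.67)·(200−151)/(402.36−239.67) = 151 + 35.76·49/162.69 ≈ 161.77, so AQI = 162.
Current AQI 162 is in the Unhealthy range (151–200). The next-lower category tops out at AQI 150, whose upper concentration bound is 239.66 µg/m³.
Reduction needed = 275.43 − 239.66 = 35.77 µg/m³.

35.77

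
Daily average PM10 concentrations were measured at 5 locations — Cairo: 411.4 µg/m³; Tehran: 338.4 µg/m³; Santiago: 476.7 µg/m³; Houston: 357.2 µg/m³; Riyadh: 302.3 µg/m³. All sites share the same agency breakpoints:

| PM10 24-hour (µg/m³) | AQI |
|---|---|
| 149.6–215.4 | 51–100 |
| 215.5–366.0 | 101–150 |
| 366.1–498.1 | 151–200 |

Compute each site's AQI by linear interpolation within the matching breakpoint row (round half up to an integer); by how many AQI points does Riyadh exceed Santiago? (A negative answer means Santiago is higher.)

-63

Cairo: 411.4 lies in 366.1–498.1, so I_lo=151, I_hi=200, C_lo=366.1, C_hi=498.1.
(200−151)/(498.1−366.1) × (411.4−366.1) + 151 = 49/132.0 × 45.3 + 151 ≈ 167.82 → 168.
Tehran: 338.4 ∈ [215.5, 366.0] ↔ index [101, 150].
101 + (338.4−215.5)·(150−101)/(366.0−215.5) = 101 + 122.9·49/150.5 ≈ 141.01, so AQI = 141.
Santiago 476.7: bracket 366.1–498.1 → index 151–200; slope 49/132.0, offset 110.6.
AQI = 151 + 49/132.0·110.6 ≈ 192.06 ⇒ 192.
Houston 357.2: bracket 215.5–366.0 → index 101–150; slope 49/150.5, offset 141.7.
AQI = 101 + 49/150.5·141.7 ≈ 147.13 ⇒ 147.
Riyadh: row 215.5–366.0 (AQI 101–150). (150−101)·(302.3−215.5)/(366.0−215.5) + 101 = 49·86.8/150.5 + 101 ≈ 129.26 → 129.
AQIs: Cairo=168, Tehran=141, Santiago=192, Houston=147, Riyadh=129. Riyadh (129) − Santiago (192) = -63.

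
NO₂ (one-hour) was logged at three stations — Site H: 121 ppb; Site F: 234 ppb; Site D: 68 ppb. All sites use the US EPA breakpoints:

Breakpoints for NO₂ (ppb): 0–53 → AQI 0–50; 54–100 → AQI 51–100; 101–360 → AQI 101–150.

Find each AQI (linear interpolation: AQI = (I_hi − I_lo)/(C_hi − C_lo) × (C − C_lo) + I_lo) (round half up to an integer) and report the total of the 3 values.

297

Site H: 121 lies in 101–360, so I_lo=101, I_hi=150, C_lo=101, C_hi=360.
(150−101)/(360−101) × (121−101) + 101 = 49/259 × 20 + 101 ≈ 104.78 → 105.
Site F 234: bracket 101–360 → index 101–150; slope 49/259, offset 133.
AQI = 101 + 49/259·133 ≈ 126.16 ⇒ 126.
Site D: 68 lies in 54–100, so I_lo=51, I_hi=100, C_lo=54, C_hi=100.
(100−51)/(100−54) × (68−54) + 51 = 49/46 × 14 + 51 ≈ 65.91 → 66.
AQIs: Site H=105, Site F=126, Site D=66. Sum = 105 + 126 + 66 = 297.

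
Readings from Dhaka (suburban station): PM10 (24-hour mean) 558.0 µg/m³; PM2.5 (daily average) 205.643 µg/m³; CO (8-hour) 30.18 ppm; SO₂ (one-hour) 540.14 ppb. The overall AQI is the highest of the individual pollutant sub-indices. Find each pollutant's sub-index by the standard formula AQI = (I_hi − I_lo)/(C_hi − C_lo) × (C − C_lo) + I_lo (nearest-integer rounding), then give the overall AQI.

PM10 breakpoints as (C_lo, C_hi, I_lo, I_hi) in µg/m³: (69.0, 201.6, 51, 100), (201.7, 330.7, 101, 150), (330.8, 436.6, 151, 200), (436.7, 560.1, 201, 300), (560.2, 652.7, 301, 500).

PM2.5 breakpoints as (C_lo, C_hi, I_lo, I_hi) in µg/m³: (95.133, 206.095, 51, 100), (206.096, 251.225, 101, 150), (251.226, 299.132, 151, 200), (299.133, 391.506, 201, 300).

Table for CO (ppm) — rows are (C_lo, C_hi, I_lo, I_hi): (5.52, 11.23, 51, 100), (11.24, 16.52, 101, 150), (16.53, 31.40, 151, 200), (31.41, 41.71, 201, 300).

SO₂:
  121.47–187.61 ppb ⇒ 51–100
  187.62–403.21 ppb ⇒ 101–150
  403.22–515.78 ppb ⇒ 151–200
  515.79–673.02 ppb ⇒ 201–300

PM10: 558.0 lies in 436.7–560.1, so I_lo=201, I_hi=300, C_lo=436.7, C_hi=560.1.
(300−201)/(560.1−436.7) × (558.0−436.7) + 201 = 99/123.4 × 121.3 + 201 ≈ 298.32 → 298.
PM2.5 205.643: bracket 95.133–206.095 → index 51–100; slope 49/110.962, offset 110.510.
AQI = 51 + 49/110.962·110.510 ≈ 99.80 ⇒ 100.
CO 30.18: bracket 16.53–31.40 → index 151–200; slope 49/14.87, offset 13.65.
AQI = 151 + 49/14.87·13.65 ≈ 195.98 ⇒ 196.
SO₂: row 515.79–673.02 (AQI 201–300). (300−201)·(540.14−515.79)/(673.02−515.79) + 201 = 99·24.35/157.23 + 201 ≈ 216.33 → 216.
Sub-indices: PM10→298, PM2.5→100, CO→196, SO₂→216. Overall AQI = max = 298; dominant pollutant is PM10.

298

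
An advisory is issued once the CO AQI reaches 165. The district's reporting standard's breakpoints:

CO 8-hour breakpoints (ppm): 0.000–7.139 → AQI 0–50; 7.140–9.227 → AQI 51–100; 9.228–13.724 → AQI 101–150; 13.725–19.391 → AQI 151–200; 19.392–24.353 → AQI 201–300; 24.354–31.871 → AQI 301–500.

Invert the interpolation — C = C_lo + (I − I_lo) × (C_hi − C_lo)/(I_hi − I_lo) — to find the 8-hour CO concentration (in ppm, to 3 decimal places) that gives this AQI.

15.344

AQI 165 lies in the 151–200 band, which corresponds to 13.725–19.391 ppm.
C = 13.725 + (165−151)×(19.391−13.725)/(200−151) = 13.725 + 14×5.666/49 ≈ 15.34386 ppm → 15.344 ppm to 3 dp.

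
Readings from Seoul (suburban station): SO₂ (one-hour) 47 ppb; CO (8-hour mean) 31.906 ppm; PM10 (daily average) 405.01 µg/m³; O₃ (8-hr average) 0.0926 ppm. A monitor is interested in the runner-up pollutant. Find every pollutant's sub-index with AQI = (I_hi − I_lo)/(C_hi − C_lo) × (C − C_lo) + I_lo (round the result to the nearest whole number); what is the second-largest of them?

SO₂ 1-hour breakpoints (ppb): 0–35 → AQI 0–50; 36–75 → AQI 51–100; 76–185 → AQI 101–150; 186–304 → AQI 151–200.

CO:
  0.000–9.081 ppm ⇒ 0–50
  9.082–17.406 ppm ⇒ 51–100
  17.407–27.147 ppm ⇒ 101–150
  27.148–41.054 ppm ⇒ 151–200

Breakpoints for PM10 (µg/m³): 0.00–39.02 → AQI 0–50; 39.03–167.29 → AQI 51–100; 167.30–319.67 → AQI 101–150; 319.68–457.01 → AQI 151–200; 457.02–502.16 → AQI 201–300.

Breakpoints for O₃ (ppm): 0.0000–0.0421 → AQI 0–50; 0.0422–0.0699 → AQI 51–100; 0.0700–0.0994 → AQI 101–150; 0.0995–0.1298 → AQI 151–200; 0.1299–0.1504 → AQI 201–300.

SO₂: row 36–75 (AQI 51–100). (100−51)·(47−36)/(75−36) + 51 = 49·11/39 + 51 ≈ 64.82 → 65.
CO: 31.906 ∈ [27.148, 41.054] ↔ index [151, 200].
151 + (31.906−27.148)·(200−151)/(41.054−27.148) = 151 + 4.758·49/13.906 ≈ 167.77, so AQI = 168.
PM10: 405.01 lies in 319.68–457.01, so I_lo=151, I_hi=200, C_lo=319.68, C_hi=457.01.
(200−151)/(457.01−319.68) × (405.01−319.68) + 151 = 49/137.33 × 85.33 + 151 ≈ 181.45 → 181.
O₃ 0.0926: bracket 0.0700–0.0994 → index 101–150; slope 49/0.0294, offset 0.0226.
AQI = 101 + 49/0.0294·0.0226 ≈ 138.67 ⇒ 139.
Sub-indices: SO₂→65, CO→168, PM10→181, O₃→139. Ranked high→low: 181, 168, 139, 65. Second-highest sub-index = 168.

168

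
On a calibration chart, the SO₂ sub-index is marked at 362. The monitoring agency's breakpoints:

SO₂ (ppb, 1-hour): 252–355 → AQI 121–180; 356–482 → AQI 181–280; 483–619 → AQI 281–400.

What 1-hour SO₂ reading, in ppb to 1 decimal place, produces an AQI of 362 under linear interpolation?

575.6

AQI 362 lies in the 281–400 band, which corresponds to 483–619 ppb.
C = 483 + (362−281)×(619−483)/(400−281) = 483 + 81×136/119 ≈ 575.571 ppb → 575.6 ppb to 1 dp.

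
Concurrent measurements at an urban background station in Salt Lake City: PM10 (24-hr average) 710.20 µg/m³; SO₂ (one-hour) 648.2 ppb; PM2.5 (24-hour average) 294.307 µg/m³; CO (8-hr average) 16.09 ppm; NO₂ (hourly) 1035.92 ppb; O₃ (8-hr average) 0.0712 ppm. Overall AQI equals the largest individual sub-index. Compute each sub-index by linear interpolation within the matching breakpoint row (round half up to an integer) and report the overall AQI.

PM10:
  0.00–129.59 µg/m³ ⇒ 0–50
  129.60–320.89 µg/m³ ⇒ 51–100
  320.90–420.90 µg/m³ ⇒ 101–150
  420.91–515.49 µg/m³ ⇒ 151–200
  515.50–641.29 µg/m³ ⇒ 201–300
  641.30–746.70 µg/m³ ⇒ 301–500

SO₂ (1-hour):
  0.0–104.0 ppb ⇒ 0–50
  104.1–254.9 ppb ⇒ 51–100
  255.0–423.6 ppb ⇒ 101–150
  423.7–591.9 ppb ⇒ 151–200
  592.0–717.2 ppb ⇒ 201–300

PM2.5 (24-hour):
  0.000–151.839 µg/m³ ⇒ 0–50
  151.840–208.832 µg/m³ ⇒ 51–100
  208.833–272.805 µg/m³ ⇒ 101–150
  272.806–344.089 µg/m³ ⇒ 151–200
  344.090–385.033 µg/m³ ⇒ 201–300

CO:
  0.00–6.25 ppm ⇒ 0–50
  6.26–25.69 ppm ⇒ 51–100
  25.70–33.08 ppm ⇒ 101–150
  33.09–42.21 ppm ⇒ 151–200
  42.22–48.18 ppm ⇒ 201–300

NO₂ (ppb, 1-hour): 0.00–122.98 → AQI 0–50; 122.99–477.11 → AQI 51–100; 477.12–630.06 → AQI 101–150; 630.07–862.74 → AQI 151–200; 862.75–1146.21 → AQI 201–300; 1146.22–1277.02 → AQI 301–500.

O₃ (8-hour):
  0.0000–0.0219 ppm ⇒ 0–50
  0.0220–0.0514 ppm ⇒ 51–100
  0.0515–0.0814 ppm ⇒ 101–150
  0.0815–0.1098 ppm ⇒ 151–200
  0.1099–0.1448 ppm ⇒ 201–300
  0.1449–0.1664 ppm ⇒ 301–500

PM10: 710.20 lies in 641.30–746.70, so I_lo=301, I_hi=500, C_lo=641.30, C_hi=746.70.
(500−301)/(746.70−641.30) × (710.20−641.30) + 301 = 199/105.40 × 68.90 + 301 ≈ 431.09 → 431.
SO₂: row 592.0–717.2 (AQI 201–300). (300−201)·(648.2−592.0)/(717.2−592.0) + 201 = 99·56.2/125.2 + 201 ≈ 245.44 → 245.
PM2.5: row 272.806–344.089 (AQI 151–200). (200−151)·(294.307−272.806)/(344.089−272.806) + 151 = 49·21.501/71.283 + 151 ≈ 165.78 → 166.
CO: 16.09 lies in 6.26–25.69, so I_lo=51, I_hi=100, C_lo=6.26, C_hi=25.69.
(100−51)/(25.69−6.26) × (16.09−6.26) + 51 = 49/19.43 × 9.83 + 51 ≈ 75.79 → 76.
NO₂: 1035.92 lies in 862.75–1146.21, so I_lo=201, I_hi=300, C_lo=862.75, C_hi=1146.21.
(300−201)/(1146.21−862.75) × (1035.92−862.75) + 201 = 99/283.46 × 173.17 + 201 ≈ 261.48 → 261.
O₃ 0.0712: bracket 0.0515–0.0814 → index 101–150; slope 49/0.0299, offset 0.0197.
AQI = 101 + 49/0.0299·0.0197 ≈ 133.28 ⇒ 133.
Sub-indices: PM10→431, SO₂→245, PM2.5→166, CO→76, NO₂→261, O₃→133. Overall AQI = max = 431; dominant pollutant is PM10.
AQI 431: Hazardous.

431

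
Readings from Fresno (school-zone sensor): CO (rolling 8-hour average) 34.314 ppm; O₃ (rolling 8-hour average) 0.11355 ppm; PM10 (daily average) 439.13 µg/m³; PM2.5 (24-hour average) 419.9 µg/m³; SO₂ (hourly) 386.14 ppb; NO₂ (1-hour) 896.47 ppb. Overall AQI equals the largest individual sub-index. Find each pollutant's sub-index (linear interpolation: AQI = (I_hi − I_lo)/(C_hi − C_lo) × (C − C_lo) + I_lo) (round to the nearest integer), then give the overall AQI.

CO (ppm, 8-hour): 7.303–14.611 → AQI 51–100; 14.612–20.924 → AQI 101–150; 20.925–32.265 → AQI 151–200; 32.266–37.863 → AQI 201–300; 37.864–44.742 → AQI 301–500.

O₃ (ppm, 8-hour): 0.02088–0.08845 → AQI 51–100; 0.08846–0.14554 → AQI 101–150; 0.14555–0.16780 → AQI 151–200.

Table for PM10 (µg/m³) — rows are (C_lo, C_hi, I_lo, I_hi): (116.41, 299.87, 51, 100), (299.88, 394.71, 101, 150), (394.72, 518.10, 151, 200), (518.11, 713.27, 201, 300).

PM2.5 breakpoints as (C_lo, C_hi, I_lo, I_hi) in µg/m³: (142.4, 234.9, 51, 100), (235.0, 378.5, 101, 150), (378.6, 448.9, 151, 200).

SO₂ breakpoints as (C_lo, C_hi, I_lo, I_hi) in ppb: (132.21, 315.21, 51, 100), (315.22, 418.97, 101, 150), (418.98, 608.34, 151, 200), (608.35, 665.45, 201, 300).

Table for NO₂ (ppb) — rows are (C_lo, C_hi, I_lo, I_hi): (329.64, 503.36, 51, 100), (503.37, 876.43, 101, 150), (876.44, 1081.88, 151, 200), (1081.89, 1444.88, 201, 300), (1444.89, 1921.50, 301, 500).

237

CO: 34.314 lies in 32.266–37.863, so I_lo=201, I_hi=300, C_lo=32.266, C_hi=37.863.
(300−201)/(37.863−32.266) × (34.314−32.266) + 201 = 99/5.597 × 2.048 + 201 ≈ 237.23 → 237.
O₃: 0.11355 ∈ [0.08846, 0.14554] ↔ index [101, 150].
101 + (0.11355−0.08846)·(150−101)/(0.14554−0.08846) = 101 + 0.02509·49/0.05708 ≈ 122.54, so AQI = 123.
PM10 439.13: bracket 394.72–518.10 → index 151–200; slope 49/123.38, offset 44.41.
AQI = 151 + 49/123.38·44.41 ≈ 168.64 ⇒ 169.
PM2.5: 419.9 lies in 378.6–448.9, so I_lo=151, I_hi=200, C_lo=378.6, C_hi=448.9.
(200−151)/(448.9−378.6) × (419.9−378.6) + 151 = 49/70.3 × 41.3 + 151 ≈ 179.79 → 180.
SO₂ 386.14: bracket 315.22–418.97 → index 101–150; slope 49/103.75, offset 70.92.
AQI = 101 + 49/103.75·70.92 ≈ 134.49 ⇒ 134.
NO₂ 896.47: bracket 876.44–1081.88 → index 151–200; slope 49/205.44, offset 20.03.
AQI = 151 + 49/205.44·20.03 ≈ 155.78 ⇒ 156.
Sub-indices: CO→237, O₃→123, PM10→169, PM2.5→180, SO₂→134, NO₂→156. Overall AQI = max = 237; dominant pollutant is CO.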